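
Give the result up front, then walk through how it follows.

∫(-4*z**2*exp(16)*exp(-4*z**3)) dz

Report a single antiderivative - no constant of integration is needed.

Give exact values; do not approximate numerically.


The answer is exp(16 - 4*z**3)/3.
Step 1. Substitute u = z**3 - 4, turning ∫(-4*z**2*exp(16)*exp(-4*z**3)) dz into ∫(-4*exp(-4*u)/3) du: now ∫(-4*exp(-4*u)/3) du.
Step 2. Evaluate the standard form: now exp(-4*u)/3.
Step 3. Substitute back u = z**3 - 4: now exp(16 - 4*z**3)/3.
Answer: exp(16 - 4*z**3)/3.


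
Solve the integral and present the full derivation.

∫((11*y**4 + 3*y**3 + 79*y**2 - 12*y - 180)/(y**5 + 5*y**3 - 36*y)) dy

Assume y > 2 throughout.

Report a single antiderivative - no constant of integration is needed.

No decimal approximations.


Step 1. Decompose ∫((11*y**4 + 3*y**3 + 79*y**2 - 12*y - 180)/(y**5 + 5*y**3 - 36*y)) dy by partial fractions, (11*y**4 + 3*y**3 + 79*y**2 - 12*y - 180)/(y**5 + 5*y**3 - 36*y) = 3/(y**2 + 9) + 3/(y + 2) + 3/(y - 2) + 5/y: now ∫(5/y) dy + ∫(3/(y - 2)) dy + ∫(3/(y + 2)) dy + ∫(3/(y**2 + 9)) dy.
Step 2. Evaluate the standard form [assuming y > 0]: now 5*log(y) + ∫(3/(y - 2)) dy + ∫(3/(y + 2)) dy + ∫(3/(y**2 + 9)) dy.
Step 3. Evaluate the standard form [assuming y > -2]: now 5*log(y) + 3*log(y + 2) + ∫(3/(y - 2)) dy + ∫(3/(y**2 + 9)) dy.
Step 4. Evaluate the standard form [assuming y > 2]: now 5*log(y) + 3*log(y - 2) + 3*log(y + 2) + ∫(3/(y**2 + 9)) dy.
Step 5. Evaluate the standard form: now 5*log(y) + 3*log(y - 2) + 3*log(y + 2) + atan(y/3).
Answer: 5*log(y) + 3*log(y - 2) + 3*log(y + 2) + atan(y/3).


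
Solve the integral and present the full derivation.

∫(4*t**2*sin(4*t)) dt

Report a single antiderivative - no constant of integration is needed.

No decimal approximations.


Step 1. Integrate ∫(4*t**2*sin(4*t)) dt by parts with u = t**2, dv = (4*sin(4*t)) dt, so v = -cos(4*t): now -t**2*cos(4*t) + ∫(2*t*cos(4*t)) dt.
Step 2. Integrate ∫(2*t*cos(4*t)) dt by parts with u = t, dv = (2*cos(4*t)) dt, so v = sin(4*t)/2: now -t**2*cos(4*t) + t*sin(4*t)/2 + ∫(-sin(4*t)/2) dt.
Step 3. Evaluate the standard form: now -t**2*cos(4*t) + t*sin(4*t)/2 + cos(4*t)/8.
Answer: -t**2*cos(4*t) + t*sin(4*t)/2 + cos(4*t)/8.


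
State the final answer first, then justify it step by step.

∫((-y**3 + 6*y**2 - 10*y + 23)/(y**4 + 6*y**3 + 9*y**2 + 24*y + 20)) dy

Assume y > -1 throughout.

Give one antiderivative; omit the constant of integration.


The answer is 2*log(y + 1) - 3*log(y + 5) - atan(y/2)/2.
Step 1. Decompose ∫((-y**3 + 6*y**2 - 10*y + 23)/(y**4 + 6*y**3 + 9*y**2 + 24*y + 20)) dy by partial fractions, (-y**3 + 6*y**2 - 10*y + 23)/(y**4 + 6*y**3 + 9*y**2 + 24*y + 20) = -1/(y**2 + 4) - 3/(y + 5) + 2/(y + 1): now ∫(2/(y + 1)) dy + ∫(-3/(y + 5)) dy + ∫(-1/(y**2 + 4)) dy.
Step 2. Evaluate the standard form [assuming y > -5]: now -3*log(y + 5) + ∫(2/(y + 1)) dy + ∫(-1/(y**2 + 4)) dy.
Step 3. Evaluate the standard form [assuming y > -1]: now 2*log(y + 1) - 3*log(y + 5) + ∫(-1/(y**2 + 4)) dy.
Step 4. Evaluate the standard form: now 2*log(y + 1) - 3*log(y + 5) - atan(y/2)/2.
Answer: 2*log(y + 1) - 3*log(y + 5) - atan(y/2)/2.


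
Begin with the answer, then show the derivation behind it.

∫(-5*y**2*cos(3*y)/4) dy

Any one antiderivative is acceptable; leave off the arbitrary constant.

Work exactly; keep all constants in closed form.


The answer is -5*y**2*sin(3*y)/12 - 5*y*cos(3*y)/18 + 5*sin(3*y)/54.
Step 1. Integrate ∫(-5*y**2*cos(3*y)/4) dy by parts with u = y**2, dv = (-5*cos(3*y)/4) dy, so v = -5*sin(3*y)/12: now -5*y**2*sin(3*y)/12 + ∫(5*y*sin(3*y)/6) dy.
Step 2. Integrate ∫(5*y*sin(3*y)/6) dy by parts with u = y, dv = (5*sin(3*y)/6) dy, so v = -5*cos(3*y)/18: now -5*y**2*sin(3*y)/12 - 5*y*cos(3*y)/18 + ∫(5*cos(3*y)/18) dy.
Step 3. Evaluate the standard form: now -5*y**2*sin(3*y)/12 - 5*y*cos(3*y)/18 + 5*sin(3*y)/54.
Answer: -5*y**2*sin(3*y)/12 - 5*y*cos(3*y)/18 + 5*sin(3*y)/54.


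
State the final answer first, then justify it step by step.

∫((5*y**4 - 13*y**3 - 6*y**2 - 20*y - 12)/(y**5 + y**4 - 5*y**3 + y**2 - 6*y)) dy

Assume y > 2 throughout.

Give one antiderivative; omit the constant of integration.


The answer is 2*log(y) - 2*log(y - 2) + 5*log(y + 3) + atan(y).
Step 1. Decompose ∫((5*y**4 - 13*y**3 - 6*y**2 - 20*y - 12)/(y**5 + y**4 - 5*y**3 + y**2 - 6*y)) dy by partial fractions, (5*y**4 - 13*y**3 - 6*y**2 - 20*y - 12)/(y**5 + y**4 - 5*y**3 + y**2 - 6*y) = 1/(y**2 + 1) + 5/(y + 3) - 2/(y - 2) + 2/y: now ∫(2/y) dy + ∫(-2/(y - 2)) dy + ∫(5/(y + 3)) dy + ∫(1/(y**2 + 1)) dy.
Step 2. Evaluate the standard form [assuming y > -3]: now 5*log(y + 3) + ∫(2/y) dy + ∫(-2/(y - 2)) dy + ∫(1/(y**2 + 1)) dy.
Step 3. Evaluate the standard form [assuming y > 0]: now 2*log(y) + 5*log(y + 3) + ∫(-2/(y - 2)) dy + ∫(1/(y**2 + 1)) dy.
Step 4. Evaluate the standard form [assuming y > 2]: now 2*log(y) - 2*log(y - 2) + 5*log(y + 3) + ∫(1/(y**2 + 1)) dy.
Step 5. Evaluate the standard form: now 2*log(y) - 2*log(y - 2) + 5*log(y + 3) + atan(y).
Answer: 2*log(y) - 2*log(y - 2) + 5*log(y + 3) + atan(y).


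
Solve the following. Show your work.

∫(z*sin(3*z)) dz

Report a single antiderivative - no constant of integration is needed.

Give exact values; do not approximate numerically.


Step 1. Integrate ∫(z*sin(3*z)) dz by parts with u = z, dv = (sin(3*z)) dz, so v = -cos(3*z)/3: now -z*cos(3*z)/3 + ∫(cos(3*z)/3) dz.
Step 2. Evaluate the standard form: now -z*cos(3*z)/3 + sin(3*z)/9.
Answer: -z*cos(3*z)/3 + sin(3*z)/9.


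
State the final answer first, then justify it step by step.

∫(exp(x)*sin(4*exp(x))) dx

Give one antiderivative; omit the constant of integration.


The answer is -cos(4*exp(x))/4.
Step 1. Substitute u = exp(x), turning ∫(exp(x)*sin(4*exp(x))) dx into ∫(sin(4*u)) du: now ∫(sin(4*u)) du.
Step 2. Evaluate the standard form: now -cos(4*u)/4.
Step 3. Substitute back u = exp(x): now -cos(4*exp(x))/4.
Answer: -cos(4*exp(x))/4.


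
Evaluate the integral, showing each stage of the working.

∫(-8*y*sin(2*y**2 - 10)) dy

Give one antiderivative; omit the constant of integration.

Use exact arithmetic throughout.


Step 1. Substitute u = y**2 - 5, turning ∫(-8*y*sin(2*y**2 - 10)) dy into ∫(-4*sin(2*u)) du: now ∫(-4*sin(2*u)) du.
Step 2. Evaluate the standard form: now 2*cos(2*u).
Step 3. Substitute back u = y**2 - 5: now 2*cos(2*y**2 - 10).
Answer: 2*cos(2*y**2 - 10).


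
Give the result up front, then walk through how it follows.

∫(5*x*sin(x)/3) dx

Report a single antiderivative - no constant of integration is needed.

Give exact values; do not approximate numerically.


The answer is -5*x*cos(x)/3 + 5*sin(x)/3.
Step 1. Integrate ∫(5*x*sin(x)/3) dx by parts with u = x, dv = (5*sin(x)/3) dx, so v = -5*cos(x)/3: now -5*x*cos(x)/3 + ∫(5*cos(x)/3) dx.
Step 2. Evaluate the standard form: now -5*x*cos(x)/3 + 5*sin(x)/3.
Answer: -5*x*cos(x)/3 + 5*sin(x)/3.


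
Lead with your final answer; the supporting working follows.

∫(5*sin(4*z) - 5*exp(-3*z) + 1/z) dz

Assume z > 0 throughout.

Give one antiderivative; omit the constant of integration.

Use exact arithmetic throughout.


The answer is log(z) - 5*cos(4*z)/4 + 5*exp(-3*z)/3.
Step 1. Rewrite: now ∫(1/z) dz + ∫(-5*exp(-3*z)) dz + ∫(5*sin(4*z)) dz.
Step 2. Evaluate the standard form [assuming z > 0]: now log(z) + ∫(-5*exp(-3*z)) dz + ∫(5*sin(4*z)) dz.
Step 3. Evaluate the standard form: now log(z) + ∫(5*sin(4*z)) dz + 5*exp(-3*z)/3.
Step 4. Evaluate the standard form: now log(z) - 5*cos(4*z)/4 + 5*exp(-3*z)/3.
Answer: log(z) - 5*cos(4*z)/4 + 5*exp(-3*z)/3.


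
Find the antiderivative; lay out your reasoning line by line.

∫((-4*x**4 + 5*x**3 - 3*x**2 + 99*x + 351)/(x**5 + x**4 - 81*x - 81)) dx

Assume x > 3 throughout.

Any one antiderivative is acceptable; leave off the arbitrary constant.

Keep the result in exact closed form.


Step 1. Decompose ∫((-4*x**4 + 5*x**3 - 3*x**2 + 99*x + 351)/(x**5 + x**4 - 81*x - 81)) dx by partial fractions, (-4*x**4 + 5*x**3 - 3*x**2 + 99*x + 351)/(x**5 + x**4 - 81*x - 81) = -3/(x**2 + 9) - 2/(x + 3) - 3/(x + 1) + 1/(x - 3): now ∫(1/(x - 3)) dx + ∫(-3/(x + 1)) dx + ∫(-2/(x + 3)) dx + ∫(-3/(x**2 + 9)) dx.
Step 2. Evaluate the standard form [assuming x > -1]: now -3*log(x + 1) + ∫(1/(x - 3)) dx + ∫(-2/(x + 3)) dx + ∫(-3/(x**2 + 9)) dx.
Step 3. Evaluate the standard form [assuming x > -3]: now -3*log(x + 1) - 2*log(x + 3) + ∫(1/(x - 3)) dx + ∫(-3/(x**2 + 9)) dx.
Step 4. Evaluate the standard form [assuming x > 3]: now log(x - 3) - 3*log(x + 1) - 2*log(x + 3) + ∫(-3/(x**2 + 9)) dx.
Step 5. Evaluate the standard form: now log(x - 3) - 3*log(x + 1) - 2*log(x + 3) - atan(x/3).
Answer: log(x - 3) - 3*log(x + 1) - 2*log(x + 3) - atan(x/3).


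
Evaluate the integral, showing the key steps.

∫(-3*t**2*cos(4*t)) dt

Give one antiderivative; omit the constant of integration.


Step 1. Integrate ∫(-3*t**2*cos(4*t)) dt by parts with u = t**2, dv = (-3*cos(4*t)) dt, so v = -3*sin(4*t)/4: now -3*t**2*sin(4*t)/4 + ∫(3*t*sin(4*t)/2) dt.
Step 2. Integrate ∫(3*t*sin(4*t)/2) dt by parts with u = t, dv = (3*sin(4*t)/2) dt, so v = -3*cos(4*t)/8: now -3*t**2*sin(4*t)/4 - 3*t*cos(4*t)/8 + ∫(3*cos(4*t)/8) dt.
Step 3. Evaluate the standard form: now -3*t**2*sin(4*t)/4 - 3*t*cos(4*t)/8 + 3*sin(4*t)/32.
Answer: -3*t**2*sin(4*t)/4 - 3*t*cos(4*t)/8 + 3*sin(4*t)/32.


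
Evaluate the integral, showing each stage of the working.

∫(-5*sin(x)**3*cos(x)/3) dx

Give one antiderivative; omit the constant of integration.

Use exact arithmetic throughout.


Step 1. Substitute u = sin(x), turning ∫(-5*sin(x)**3*cos(x)/3) dx into ∫(-5*u**3/3) du: now ∫(-5*u**3/3) du.
Step 2. Evaluate the standard form: now -5*u**4/12.
Step 3. Substitute back u = sin(x): now -5*sin(x)**4/12.
Answer: -5*sin(x)**4/12.


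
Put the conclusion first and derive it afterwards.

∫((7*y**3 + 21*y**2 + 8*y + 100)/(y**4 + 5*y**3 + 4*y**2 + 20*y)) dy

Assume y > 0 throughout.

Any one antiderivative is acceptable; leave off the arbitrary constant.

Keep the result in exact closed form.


The answer is 5*log(y) + 2*log(y + 5) - 2*atan(y/2).
Step 1. Decompose ∫((7*y**3 + 21*y**2 + 8*y + 100)/(y**4 + 5*y**3 + 4*y**2 + 20*y)) dy by partial fractions, (7*y**3 + 21*y**2 + 8*y + 100)/(y**4 + 5*y**3 + 4*y**2 + 20*y) = -4/(y**2 + 4) + 2/(y + 5) + 5/y: now ∫(5/y) dy + ∫(2/(y + 5)) dy + ∫(-4/(y**2 + 4)) dy.
Step 2. Evaluate the standard form [assuming y > 0]: now 5*log(y) + ∫(2/(y + 5)) dy + ∫(-4/(y**2 + 4)) dy.
Step 3. Evaluate the standard form [assuming y > -5]: now 5*log(y) + 2*log(y + 5) + ∫(-4/(y**2 + 4)) dy.
Step 4. Evaluate the standard form: now 5*log(y) + 2*log(y + 5) - 2*atan(y/2).
Answer: 5*log(y) + 2*log(y + 5) - 2*atan(y/2).


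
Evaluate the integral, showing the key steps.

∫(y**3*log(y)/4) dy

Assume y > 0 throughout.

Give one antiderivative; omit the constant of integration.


Step 1. Integrate ∫(y**3*log(y)/4) dy by parts with u = log(y), dv = (y**3/4) dy, so v = y**4/16 [assuming y > 0]: now y**4*log(y)/16 + ∫(-y**3/16) dy.
Step 2. Evaluate the standard form: now y**4*log(y)/16 - y**4/64.
Answer: y**4*log(y)/16 - y**4/64.


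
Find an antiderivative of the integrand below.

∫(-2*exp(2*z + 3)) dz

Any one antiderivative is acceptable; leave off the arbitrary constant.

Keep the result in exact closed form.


Answer: -exp(2*z + 3).


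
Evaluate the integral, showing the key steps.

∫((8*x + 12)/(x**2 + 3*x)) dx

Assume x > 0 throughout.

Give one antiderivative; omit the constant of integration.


Step 1. Decompose ∫((8*x + 12)/(x**2 + 3*x)) dx by partial fractions, (8*x + 12)/(x**2 + 3*x) = 4/(x + 3) + 4/x: now ∫(4/x) dx + ∫(4/(x + 3)) dx.
Step 2. Evaluate the standard form [assuming x > -3]: now 4*log(x + 3) + ∫(4/x) dx.
Step 3. Evaluate the standard form [assuming x > 0]: now 4*log(x) + 4*log(x + 3).
Answer: 4*log(x) + 4*log(x + 3).


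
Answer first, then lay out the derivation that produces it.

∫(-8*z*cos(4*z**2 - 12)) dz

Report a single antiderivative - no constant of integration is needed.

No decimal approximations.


The answer is -sin(4*z**2 - 12).
Step 1. Substitute u = z**2 - 3, turning ∫(-8*z*cos(4*z**2 - 12)) dz into ∫(-4*cos(4*u)) du: now ∫(-4*cos(4*u)) du.
Step 2. Evaluate the standard form: now -sin(4*u).
Step 3. Substitute back u = z**2 - 3: now -sin(4*z**2 - 12).
Answer: -sin(4*z**2 - 12).


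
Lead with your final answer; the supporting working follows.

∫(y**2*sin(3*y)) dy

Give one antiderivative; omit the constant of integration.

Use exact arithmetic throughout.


The answer is -y**2*cos(3*y)/3 + 2*y*sin(3*y)/9 + 2*cos(3*y)/27.
Step 1. Integrate ∫(y**2*sin(3*y)) dy by parts with u = y**2, dv = (sin(3*y)) dy, so v = -cos(3*y)/3: now -y**2*cos(3*y)/3 + ∫(2*y*cos(3*y)/3) dy.
Step 2. Integrate ∫(2*y*cos(3*y)/3) dy by parts with u = y, dv = (2*cos(3*y)/3) dy, so v = 2*sin(3*y)/9: now -y**2*cos(3*y)/3 + 2*y*sin(3*y)/9 + ∫(-2*sin(3*y)/9) dy.
Step 3. Evaluate the standard form: now -y**2*cos(3*y)/3 + 2*y*sin(3*y)/9 + 2*cos(3*y)/27.
Answer: -y**2*cos(3*y)/3 + 2*y*sin(3*y)/9 + 2*cos(3*y)/27.


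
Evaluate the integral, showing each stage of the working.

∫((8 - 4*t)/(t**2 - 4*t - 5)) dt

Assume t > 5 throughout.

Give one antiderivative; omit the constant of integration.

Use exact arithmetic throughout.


Step 1. Decompose ∫((8 - 4*t)/(t**2 - 4*t - 5)) dt by partial fractions, (8 - 4*t)/(t**2 - 4*t - 5) = -2/(t + 1) - 2/(t - 5): now ∫(-2/(t - 5)) dt + ∫(-2/(t + 1)) dt.
Step 2. Evaluate the standard form [assuming t > 5]: now -2*log(t - 5) + ∫(-2/(t + 1)) dt.
Step 3. Evaluate the standard form [assuming t > -1]: now -2*log(t - 5) - 2*log(t + 1).
Answer: -2*log(t - 5) - 2*log(t + 1).


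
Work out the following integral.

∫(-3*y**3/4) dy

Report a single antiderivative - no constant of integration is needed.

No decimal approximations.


Answer: -3*y**4/16.


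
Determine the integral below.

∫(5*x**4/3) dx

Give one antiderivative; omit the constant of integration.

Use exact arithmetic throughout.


Answer: x**5/3.


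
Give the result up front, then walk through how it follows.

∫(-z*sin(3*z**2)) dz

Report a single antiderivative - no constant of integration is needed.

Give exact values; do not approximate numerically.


The answer is cos(3*z**2)/6.
Step 1. Substitute u = z**2, turning ∫(-z*sin(3*z**2)) dz into ∫(-sin(3*u)/2) du: now ∫(-sin(3*u)/2) du.
Step 2. Evaluate the standard form: now cos(3*u)/6.
Step 3. Substitute back u = z**2: now cos(3*z**2)/6.
Answer: cos(3*z**2)/6.


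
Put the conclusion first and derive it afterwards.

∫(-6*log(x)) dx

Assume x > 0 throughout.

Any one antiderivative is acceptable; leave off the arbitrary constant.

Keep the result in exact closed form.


The answer is -6*x*log(x) + 6*x.
Step 1. Integrate ∫(-6*log(x)) dx by parts with u = log(x), dv = (-6) dx, so v = -6*x [assuming x > 0]: now -6*x*log(x) + ∫(6) dx.
Step 2. Evaluate the standard form: now -6*x*log(x) + 6*x.
Answer: -6*x*log(x) + 6*x.


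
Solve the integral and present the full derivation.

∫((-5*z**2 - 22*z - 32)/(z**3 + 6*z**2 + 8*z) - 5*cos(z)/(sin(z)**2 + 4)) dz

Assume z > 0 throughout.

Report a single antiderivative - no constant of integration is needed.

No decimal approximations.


Step 1. Rewrite: now ∫(-5*cos(z)/(sin(z)**2 + 4)) dz + ∫((-5*z**2 - 22*z - 32)/(z**3 + 6*z**2 + 8*z)) dz.
Step 2. Substitute u = sin(z), turning ∫(-5*cos(z)/(sin(z)**2 + 4)) dz into ∫(-5/(u**2 + 4)) du: now ∫((-5*z**2 - 22*z - 32)/(z**3 + 6*z**2 + 8*z)) dz + ∫(-5/(u**2 + 4)) du.
Step 3. Evaluate the standard form: now -5*atan(u/2)/2 + ∫((-5*z**2 - 22*z - 32)/(z**3 + 6*z**2 + 8*z)) dz.
Step 4. Substitute back u = sin(z): now -5*atan(sin(z)/2)/2 + ∫((-5*z**2 - 22*z - 32)/(z**3 + 6*z**2 + 8*z)) dz.
Step 5. Decompose ∫((-5*z**2 - 22*z - 32)/(z**3 + 6*z**2 + 8*z)) dz by partial fractions, (-5*z**2 - 22*z - 32)/(z**3 + 6*z**2 + 8*z) = -3/(z + 4) + 2/(z + 2) - 4/z: now -5*atan(sin(z)/2)/2 + ∫(-4/z) dz + ∫(2/(z + 2)) dz + ∫(-3/(z + 4)) dz.
Step 6. Evaluate the standard form [assuming z > 0]: now -4*log(z) - 5*atan(sin(z)/2)/2 + ∫(2/(z + 2)) dz + ∫(-3/(z + 4)) dz.
Step 7. Evaluate the standard form [assuming z > -4]: now -4*log(z) - 3*log(z + 4) - 5*atan(sin(z)/2)/2 + ∫(2/(z + 2)) dz.
Step 8. Evaluate the standard form [assuming z > -2]: now -4*log(z) + 2*log(z + 2) - 3*log(z + 4) - 5*atan(sin(z)/2)/2.
Answer: -4*log(z) + 2*log(z + 2) - 3*log(z + 4) - 5*atan(sin(z)/2)/2.


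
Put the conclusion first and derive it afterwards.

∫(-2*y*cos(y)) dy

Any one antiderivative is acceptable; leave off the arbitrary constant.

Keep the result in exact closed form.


The answer is -2*y*sin(y) - 2*cos(y).
Step 1. Integrate ∫(-2*y*cos(y)) dy by parts with u = y, dv = (-2*cos(y)) dy, so v = -2*sin(y): now -2*y*sin(y) + ∫(2*sin(y)) dy.
Step 2. Evaluate the standard form: now -2*y*sin(y) - 2*cos(y).
Answer: -2*y*sin(y) - 2*cos(y).


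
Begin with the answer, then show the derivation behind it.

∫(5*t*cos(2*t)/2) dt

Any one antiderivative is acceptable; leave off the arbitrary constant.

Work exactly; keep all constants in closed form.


The answer is 5*t*sin(2*t)/4 + 5*cos(2*t)/8.
Step 1. Integrate ∫(5*t*cos(2*t)/2) dt by parts with u = t, dv = (5*cos(2*t)/2) dt, so v = 5*sin(2*t)/4: now 5*t*sin(2*t)/4 + ∫(-5*sin(2*t)/4) dt.
Step 2. Evaluate the standard form: now 5*t*sin(2*t)/4 + 5*cos(2*t)/8.
Answer: 5*t*sin(2*t)/4 + 5*cos(2*t)/8.


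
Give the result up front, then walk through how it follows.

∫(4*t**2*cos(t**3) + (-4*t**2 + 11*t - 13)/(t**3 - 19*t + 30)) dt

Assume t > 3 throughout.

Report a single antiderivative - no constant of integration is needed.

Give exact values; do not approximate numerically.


The answer is -2*log(t - 3) + log(t - 2) - 3*log(t + 5) + 4*sin(t**3)/3.
Step 1. Rewrite: now ∫(4*t**2*cos(t**3)) dt + ∫((-4*t**2 + 11*t - 13)/(t**3 - 19*t + 30)) dt.
Step 2. Decompose ∫((-4*t**2 + 11*t - 13)/(t**3 - 19*t + 30)) dt by partial fractions, (-4*t**2 + 11*t - 13)/(t**3 - 19*t + 30) = -3/(t + 5) + 1/(t - 2) - 2/(t - 3): now ∫(4*t**2*cos(t**3)) dt + ∫(-2/(t - 3)) dt + ∫(1/(t - 2)) dt + ∫(-3/(t + 5)) dt.
Step 3. Evaluate the standard form [assuming t > -5]: now -3*log(t + 5) + ∫(4*t**2*cos(t**3)) dt + ∫(-2/(t - 3)) dt + ∫(1/(t - 2)) dt.
Step 4. Evaluate the standard form [assuming t > 3]: now -2*log(t - 3) - 3*log(t + 5) + ∫(4*t**2*cos(t**3)) dt + ∫(1/(t - 2)) dt.
Step 5. Evaluate the standard form [assuming t > 2]: now -2*log(t - 3) + log(t - 2) - 3*log(t + 5) + ∫(4*t**2*cos(t**3)) dt.
Step 6. Substitute u = t**3, turning ∫(4*t**2*cos(t**3)) dt into ∫(4*cos(u)/3) du: now -2*log(t - 3) + log(t - 2) - 3*log(t + 5) + ∫(4*cos(u)/3) du.
Step 7. Evaluate the standard form: now -2*log(t - 3) + log(t - 2) - 3*log(t + 5) + 4*sin(u)/3.
Step 8. Substitute back u = t**3: now -2*log(t - 3) + log(t - 2) - 3*log(t + 5) + 4*sin(t**3)/3.
Answer: -2*log(t - 3) + log(t - 2) - 3*log(t + 5) + 4*sin(t**3)/3.


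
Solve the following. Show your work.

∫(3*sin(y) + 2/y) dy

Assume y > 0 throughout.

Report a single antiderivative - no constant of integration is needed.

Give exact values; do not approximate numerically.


Step 1. Rewrite: now ∫(2/y) dy + ∫(3*sin(y)) dy.
Step 2. Evaluate the standard form [assuming y > 0]: now 2*log(y) + ∫(3*sin(y)) dy.
Step 3. Evaluate the standard form: now 2*log(y) - 3*cos(y).
Answer: 2*log(y) - 3*cos(y).


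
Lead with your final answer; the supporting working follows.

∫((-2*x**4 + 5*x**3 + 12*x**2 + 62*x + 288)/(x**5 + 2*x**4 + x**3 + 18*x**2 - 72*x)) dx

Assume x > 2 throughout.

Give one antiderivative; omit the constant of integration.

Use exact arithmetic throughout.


The answer is -4*log(x) + 3*log(x - 2) - log(x + 4) - atan(x/3)/3.
Step 1. Decompose ∫((-2*x**4 + 5*x**3 + 12*x**2 + 62*x + 288)/(x**5 + 2*x**4 + x**3 + 18*x**2 - 72*x)) dx by partial fractions, (-2*x**4 + 5*x**3 + 12*x**2 + 62*x + 288)/(x**5 + 2*x**4 + x**3 + 18*x**2 - 72*x) = -1/(x**2 + 9) - 1/(x + 4) + 3/(x - 2) - 4/x: now ∫(-4/x) dx + ∫(3/(x - 2)) dx + ∫(-1/(x + 4)) dx + ∫(-1/(x**2 + 9)) dx.
Step 2. Evaluate the standard form [assuming x > -4]: now -log(x + 4) + ∫(-4/x) dx + ∫(3/(x - 2)) dx + ∫(-1/(x**2 + 9)) dx.
Step 3. Evaluate the standard form [assuming x > 0]: now -4*log(x) - log(x + 4) + ∫(3/(x - 2)) dx + ∫(-1/(x**2 + 9)) dx.
Step 4. Evaluate the standard form [assuming x > 2]: now -4*log(x) + 3*log(x - 2) - log(x + 4) + ∫(-1/(x**2 + 9)) dx.
Step 5. Evaluate the standard form: now -4*log(x) + 3*log(x - 2) - log(x + 4) - atan(x/3)/3.
Answer: -4*log(x) + 3*log(x - 2) - log(x + 4) - atan(x/3)/3.


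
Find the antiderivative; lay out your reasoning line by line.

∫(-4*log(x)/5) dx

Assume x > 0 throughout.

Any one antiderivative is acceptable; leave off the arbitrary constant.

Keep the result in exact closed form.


Step 1. Integrate ∫(-4*log(x)/5) dx by parts with u = log(x), dv = (-4/5) dx, so v = -4*x/5 [assuming x > 0]: now -4*x*log(x)/5 + ∫(4/5) dx.
Step 2. Evaluate the standard form: now -4*x*log(x)/5 + 4*x/5.
Answer: -4*x*log(x)/5 + 4*x/5.


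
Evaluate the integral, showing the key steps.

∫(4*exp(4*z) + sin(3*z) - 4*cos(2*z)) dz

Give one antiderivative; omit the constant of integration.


Step 1. Rewrite: now ∫(4*exp(4*z)) dz + ∫(sin(3*z)) dz + ∫(-4*cos(2*z)) dz.
Step 2. Evaluate the standard form: now -cos(3*z)/3 + ∫(4*exp(4*z)) dz + ∫(-4*cos(2*z)) dz.
Step 3. Evaluate the standard form: now exp(4*z) - cos(3*z)/3 + ∫(-4*cos(2*z)) dz.
Step 4. Evaluate the standard form: now exp(4*z) - 2*sin(2*z) - cos(3*z)/3.
Answer: exp(4*z) - 2*sin(2*z) - cos(3*z)/3.


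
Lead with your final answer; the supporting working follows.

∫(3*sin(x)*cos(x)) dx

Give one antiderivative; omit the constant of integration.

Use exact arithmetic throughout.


The answer is 3*sin(x)**2/2.
Step 1. Substitute u = sin(x), turning ∫(3*sin(x)*cos(x)) dx into ∫(3*u) du: now ∫(3*u) du.
Step 2. Evaluate the standard form: now 3*u**2/2.
Step 3. Substitute back u = sin(x): now 3*sin(x)**2/2.
Answer: 3*sin(x)**2/2.


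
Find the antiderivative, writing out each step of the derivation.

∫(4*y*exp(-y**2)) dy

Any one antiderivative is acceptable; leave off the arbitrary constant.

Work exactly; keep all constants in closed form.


Step 1. Substitute u = y**2, turning ∫(4*y*exp(-y**2)) dy into ∫(2*exp(-u)) du: now ∫(2*exp(-u)) du.
Step 2. Evaluate the standard form: now -2*exp(-u).
Step 3. Substitute back u = y**2: now -2*exp(-y**2).
Answer: -2*exp(-y**2).


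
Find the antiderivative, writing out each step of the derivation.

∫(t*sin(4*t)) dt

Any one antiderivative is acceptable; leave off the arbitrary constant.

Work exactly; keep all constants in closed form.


Step 1. Integrate ∫(t*sin(4*t)) dt by parts with u = t, dv = (sin(4*t)) dt, so v = -cos(4*t)/4: now -t*cos(4*t)/4 + ∫(cos(4*t)/4) dt.
Step 2. Evaluate the standard form: now -t*cos(4*t)/4 + sin(4*t)/16.
Answer: -t*cos(4*t)/4 + sin(4*t)/16.


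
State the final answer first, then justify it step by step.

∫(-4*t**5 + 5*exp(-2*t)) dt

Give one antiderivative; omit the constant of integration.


The answer is -2*t**6/3 - 5*exp(-2*t)/2.
Step 1. Rewrite: now ∫(-4*t**5) dt + ∫(5*exp(-2*t)) dt.
Step 2. Evaluate the standard form: now -2*t**6/3 + ∫(5*exp(-2*t)) dt.
Step 3. Evaluate the standard form: now -2*t**6/3 - 5*exp(-2*t)/2.
Answer: -2*t**6/3 - 5*exp(-2*t)/2.


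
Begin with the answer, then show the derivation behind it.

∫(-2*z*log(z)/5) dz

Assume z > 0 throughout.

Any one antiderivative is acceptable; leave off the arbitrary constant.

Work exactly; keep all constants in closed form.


The answer is -z**2*log(z)/5 + z**2/10.
Step 1. Integrate ∫(-2*z*log(z)/5) dz by parts with u = log(z), dv = (-2*z/5) dz, so v = -z**2/5 [assuming z > 0]: now -z**2*log(z)/5 + ∫(z/5) dz.
Step 2. Evaluate the standard form: now -z**2*log(z)/5 + z**2/10.
Answer: -z**2*log(z)/5 + z**2/10.


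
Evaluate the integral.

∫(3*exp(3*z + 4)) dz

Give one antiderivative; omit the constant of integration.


Answer: exp(3*z + 4).


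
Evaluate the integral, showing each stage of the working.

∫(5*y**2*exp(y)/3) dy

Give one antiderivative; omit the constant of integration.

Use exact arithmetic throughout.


Step 1. Integrate ∫(5*y**2*exp(y)/3) dy by parts with u = y**2, dv = (5*exp(y)/3) dy, so v = 5*exp(y)/3: now 5*y**2*exp(y)/3 + ∫(-10*y*exp(y)/3) dy.
Step 2. Integrate ∫(-10*y*exp(y)/3) dy by parts with u = y, dv = (-10*exp(y)/3) dy, so v = -10*exp(y)/3: now 5*y**2*exp(y)/3 - 10*y*exp(y)/3 + ∫(10*exp(y)/3) dy.
Step 3. Evaluate the standard form: now 5*y**2*exp(y)/3 - 10*y*exp(y)/3 + 10*exp(y)/3.
Answer: 5*y**2*exp(y)/3 - 10*y*exp(y)/3 + 10*exp(y)/3.


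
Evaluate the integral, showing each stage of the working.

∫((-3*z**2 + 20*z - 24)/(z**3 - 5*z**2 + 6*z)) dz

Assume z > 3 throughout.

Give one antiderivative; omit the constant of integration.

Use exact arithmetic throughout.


Step 1. Decompose ∫((-3*z**2 + 20*z - 24)/(z**3 - 5*z**2 + 6*z)) dz by partial fractions, (-3*z**2 + 20*z - 24)/(z**3 - 5*z**2 + 6*z) = -2/(z - 2) + 3/(z - 3) - 4/z: now ∫(-4/z) dz + ∫(3/(z - 3)) dz + ∫(-2/(z - 2)) dz.
Step 2. Evaluate the standard form [assuming z > 0]: now -4*log(z) + ∫(3/(z - 3)) dz + ∫(-2/(z - 2)) dz.
Step 3. Evaluate the standard form [assuming z > 2]: now -4*log(z) - 2*log(z - 2) + ∫(3/(z - 3)) dz.
Step 4. Evaluate the standard form [assuming z > 3]: now -4*log(z) + 3*log(z - 3) - 2*log(z - 2).
Answer: -4*log(z) + 3*log(z - 3) - 2*log(z - 2).


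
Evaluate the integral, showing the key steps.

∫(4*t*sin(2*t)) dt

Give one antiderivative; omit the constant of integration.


Step 1. Integrate ∫(4*t*sin(2*t)) dt by parts with u = t, dv = (4*sin(2*t)) dt, so v = -2*cos(2*t): now -2*t*cos(2*t) + ∫(2*cos(2*t)) dt.
Step 2. Evaluate the standard form: now -2*t*cos(2*t) + sin(2*t).
Answer: -2*t*cos(2*t) + sin(2*t).


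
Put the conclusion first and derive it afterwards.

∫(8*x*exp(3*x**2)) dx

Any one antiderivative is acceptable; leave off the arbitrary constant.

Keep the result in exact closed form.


The answer is 4*exp(3*x**2)/3.
Step 1. Substitute u = x**2, turning ∫(8*x*exp(3*x**2)) dx into ∫(4*exp(3*u)) du: now ∫(4*exp(3*u)) du.
Step 2. Evaluate the standard form: now 4*exp(3*u)/3.
Step 3. Substitute back u = x**2: now 4*exp(3*x**2)/3.
Answer: 4*exp(3*x**2)/3.


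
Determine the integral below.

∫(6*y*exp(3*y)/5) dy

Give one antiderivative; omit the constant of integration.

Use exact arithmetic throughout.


Answer: 2*y*exp(3*y)/5 - 2*exp(3*y)/15.


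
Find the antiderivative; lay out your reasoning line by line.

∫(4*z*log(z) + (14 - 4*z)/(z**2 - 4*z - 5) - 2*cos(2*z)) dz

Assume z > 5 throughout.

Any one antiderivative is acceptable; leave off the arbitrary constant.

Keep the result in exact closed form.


Step 1. Rewrite: now ∫(4*z*log(z)) dz + ∫((14 - 4*z)/(z**2 - 4*z - 5)) dz + ∫(-2*cos(2*z)) dz.
Step 2. Integrate ∫(4*z*log(z)) dz by parts with u = log(z), dv = (4*z) dz, so v = 2*z**2 [assuming z > 0]: now 2*z**2*log(z) + ∫(-2*z) dz + ∫((14 - 4*z)/(z**2 - 4*z - 5)) dz + ∫(-2*cos(2*z)) dz.
Step 3. Evaluate the standard form: now 2*z**2*log(z) - z**2 + ∫((14 - 4*z)/(z**2 - 4*z - 5)) dz + ∫(-2*cos(2*z)) dz.
Step 4. Evaluate the standard form: now 2*z**2*log(z) - z**2 - sin(2*z) + ∫((14 - 4*z)/(z**2 - 4*z - 5)) dz.
Step 5. Decompose ∫((14 - 4*z)/(z**2 - 4*z - 5)) dz by partial fractions, (14 - 4*z)/(z**2 - 4*z - 5) = -3/(z + 1) - 1/(z - 5): now 2*z**2*log(z) - z**2 - sin(2*z) + ∫(-1/(z - 5)) dz + ∫(-3/(z + 1)) dz.
Step 6. Evaluate the standard form [assuming z > 5]: now 2*z**2*log(z) - z**2 - log(z - 5) - sin(2*z) + ∫(-3/(z + 1)) dz.
Step 7. Evaluate the standard form [assuming z > -1]: now 2*z**2*log(z) - z**2 - log(z - 5) - 3*log(z + 1) - sin(2*z).
Answer: 2*z**2*log(z) - z**2 - log(z - 5) - 3*log(z + 1) - sin(2*z).


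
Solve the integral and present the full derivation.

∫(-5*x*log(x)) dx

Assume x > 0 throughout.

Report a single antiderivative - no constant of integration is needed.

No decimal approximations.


Step 1. Integrate ∫(-5*x*log(x)) dx by parts with u = log(x), dv = (-5*x) dx, so v = -5*x**2/2 [assuming x > 0]: now -5*x**2*log(x)/2 + ∫(5*x/2) dx.
Step 2. Evaluate the standard form: now -5*x**2*log(x)/2 + 5*x**2/4.
Answer: -5*x**2*log(x)/2 + 5*x**2/4.


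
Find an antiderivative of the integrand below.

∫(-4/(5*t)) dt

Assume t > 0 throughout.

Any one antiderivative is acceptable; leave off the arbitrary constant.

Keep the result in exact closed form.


Answer: -4*log(t)/5.


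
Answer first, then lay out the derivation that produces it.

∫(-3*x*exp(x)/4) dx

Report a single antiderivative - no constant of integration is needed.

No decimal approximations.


The answer is -3*x*exp(x)/4 + 3*exp(x)/4.
Step 1. Integrate ∫(-3*x*exp(x)/4) dx by parts with u = x, dv = (-3*exp(x)/4) dx, so v = -3*exp(x)/4: now -3*x*exp(x)/4 + ∫(3*exp(x)/4) dx.
Step 2. Evaluate the standard form: now -3*x*exp(x)/4 + 3*exp(x)/4.
Answer: -3*x*exp(x)/4 + 3*exp(x)/4.


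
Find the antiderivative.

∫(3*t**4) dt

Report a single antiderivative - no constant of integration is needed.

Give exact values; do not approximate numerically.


Answer: 3*t**5/5.


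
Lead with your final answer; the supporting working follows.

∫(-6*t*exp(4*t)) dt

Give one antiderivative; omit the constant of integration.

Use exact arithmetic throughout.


The answer is -3*t*exp(4*t)/2 + 3*exp(4*t)/8.
Step 1. Integrate ∫(-6*t*exp(4*t)) dt by parts with u = t, dv = (-6*exp(4*t)) dt, so v = -3*exp(4*t)/2: now -3*t*exp(4*t)/2 + ∫(3*exp(4*t)/2) dt.
Step 2. Evaluate the standard form: now -3*t*exp(4*t)/2 + 3*exp(4*t)/8.
Answer: -3*t*exp(4*t)/2 + 3*exp(4*t)/8.


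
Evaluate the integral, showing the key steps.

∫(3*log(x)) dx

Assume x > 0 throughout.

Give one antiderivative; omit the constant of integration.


Step 1. Integrate ∫(3*log(x)) dx by parts with u = log(x), dv = (3) dx, so v = 3*x [assuming x > 0]: now 3*x*log(x) + ∫(-3) dx.
Step 2. Evaluate the standard form: now 3*x*log(x) - 3*x.
Answer: 3*x*log(x) - 3*x.


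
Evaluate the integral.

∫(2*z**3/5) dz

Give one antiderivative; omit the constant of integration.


Answer: z**4/10.


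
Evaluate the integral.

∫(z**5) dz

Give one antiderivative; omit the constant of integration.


Answer: z**6/6.


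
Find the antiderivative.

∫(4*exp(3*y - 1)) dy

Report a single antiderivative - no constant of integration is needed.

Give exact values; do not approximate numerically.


Answer: 4*exp(3*y - 1)/3.


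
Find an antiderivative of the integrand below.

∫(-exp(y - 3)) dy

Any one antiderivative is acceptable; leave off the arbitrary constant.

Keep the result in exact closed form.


Answer: -exp(y - 3).


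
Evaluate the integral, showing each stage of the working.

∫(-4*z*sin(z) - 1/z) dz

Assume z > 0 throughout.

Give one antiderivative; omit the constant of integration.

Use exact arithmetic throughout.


Step 1. Rewrite: now ∫(-1/z) dz + ∫(-4*z*sin(z)) dz.
Step 2. Evaluate the standard form [assuming z > 0]: now -log(z) + ∫(-4*z*sin(z)) dz.
Step 3. Integrate ∫(-4*z*sin(z)) dz by parts with u = z, dv = (-4*sin(z)) dz, so v = 4*cos(z): now 4*z*cos(z) - log(z) + ∫(-4*cos(z)) dz.
Step 4. Evaluate the standard form: now 4*z*cos(z) - log(z) - 4*sin(z).
Answer: 4*z*cos(z) - log(z) - 4*sin(z).


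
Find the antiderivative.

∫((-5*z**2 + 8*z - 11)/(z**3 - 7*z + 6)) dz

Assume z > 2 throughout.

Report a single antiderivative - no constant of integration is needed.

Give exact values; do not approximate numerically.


Answer: -3*log(z - 2) + 2*log(z - 1) - 4*log(z + 3).


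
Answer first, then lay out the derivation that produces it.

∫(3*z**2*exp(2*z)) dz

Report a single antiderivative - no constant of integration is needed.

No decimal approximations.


The answer is 3*z**2*exp(2*z)/2 - 3*z*exp(2*z)/2 + 3*exp(2*z)/4.
Step 1. Integrate ∫(3*z**2*exp(2*z)) dz by parts with u = z**2, dv = (3*exp(2*z)) dz, so v = 3*exp(2*z)/2: now 3*z**2*exp(2*z)/2 + ∫(-3*z*exp(2*z)) dz.
Step 2. Integrate ∫(-3*z*exp(2*z)) dz by parts with u = z, dv = (-3*exp(2*z)) dz, so v = -3*exp(2*z)/2: now 3*z**2*exp(2*z)/2 - 3*z*exp(2*z)/2 + ∫(3*exp(2*z)/2) dz.
Step 3. Evaluate the standard form: now 3*z**2*exp(2*z)/2 - 3*z*exp(2*z)/2 + 3*exp(2*z)/4.
Answer: 3*z**2*exp(2*z)/2 - 3*z*exp(2*z)/2 + 3*exp(2*z)/4.


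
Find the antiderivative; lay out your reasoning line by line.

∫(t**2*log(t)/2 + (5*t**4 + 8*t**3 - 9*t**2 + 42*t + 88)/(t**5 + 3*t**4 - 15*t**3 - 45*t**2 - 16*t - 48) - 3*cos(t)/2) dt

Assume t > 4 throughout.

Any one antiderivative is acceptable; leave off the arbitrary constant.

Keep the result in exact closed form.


Step 1. Rewrite: now ∫(t**2*log(t)/2) dt + ∫((5*t**4 + 8*t**3 - 9*t**2 + 42*t + 88)/(t**5 + 3*t**4 - 15*t**3 - 45*t**2 - 16*t - 48)) dt + ∫(-3*cos(t)/2) dt.
Step 2. Integrate ∫(t**2*log(t)/2) dt by parts with u = log(t), dv = (t**2/2) dt, so v = t**3/6 [assuming t > 0]: now t**3*log(t)/6 + ∫(-t**2/6) dt + ∫((5*t**4 + 8*t**3 - 9*t**2 + 42*t + 88)/(t**5 + 3*t**4 - 15*t**3 - 45*t**2 - 16*t - 48)) dt + ∫(-3*cos(t)/2) dt.
Step 3. Evaluate the standard form: now t**3*log(t)/6 - t**3/18 + ∫((5*t**4 + 8*t**3 - 9*t**2 + 42*t + 88)/(t**5 + 3*t**4 - 15*t**3 - 45*t**2 - 16*t - 48)) dt + ∫(-3*cos(t)/2) dt.
Step 4. Decompose ∫((5*t**4 + 8*t**3 - 9*t**2 + 42*t + 88)/(t**5 + 3*t**4 - 15*t**3 - 45*t**2 - 16*t - 48)) dt by partial fractions, (5*t**4 + 8*t**3 - 9*t**2 + 42*t + 88)/(t**5 + 3*t**4 - 15*t**3 - 45*t**2 - 16*t - 48) = -2/(t**2 + 1) + 4/(t + 4) - 1/(t + 3) + 2/(t - 4): now t**3*log(t)/6 - t**3/18 + ∫(2/(t - 4)) dt + ∫(-1/(t + 3)) dt + ∫(4/(t + 4)) dt + ∫(-2/(t**2 + 1)) dt + ∫(-3*cos(t)/2) dt.
Step 5. Evaluate the standard form [assuming t > -3]: now t**3*log(t)/6 - t**3/18 - log(t + 3) + ∫(2/(t - 4)) dt + ∫(4/(t + 4)) dt + ∫(-2/(t**2 + 1)) dt + ∫(-3*cos(t)/2) dt.
Step 6. Evaluate the standard form [assuming t > -4]: now t**3*log(t)/6 - t**3/18 - log(t + 3) + 4*log(t + 4) + ∫(2/(t - 4)) dt + ∫(-2/(t**2 + 1)) dt + ∫(-3*cos(t)/2) dt.
Step 7. Evaluate the standard form [assuming t > 4]: now t**3*log(t)/6 - t**3/18 + 2*log(t - 4) - log(t + 3) + 4*log(t + 4) + ∫(-2/(t**2 + 1)) dt + ∫(-3*cos(t)/2) dt.
Step 8. Evaluate the standard form: now t**3*log(t)/6 - t**3/18 + 2*log(t - 4) - log(t + 3) + 4*log(t + 4) - 2*atan(t) + ∫(-3*cos(t)/2) dt.
Step 9. Evaluate the standard form: now t**3*log(t)/6 - t**3/18 + 2*log(t - 4) - log(t + 3) + 4*log(t + 4) - 3*sin(t)/2 - 2*atan(t).
Answer: t**3*log(t)/6 - t**3/18 + 2*log(t - 4) - log(t + 3) + 4*log(t + 4) - 3*sin(t)/2 - 2*atan(t).


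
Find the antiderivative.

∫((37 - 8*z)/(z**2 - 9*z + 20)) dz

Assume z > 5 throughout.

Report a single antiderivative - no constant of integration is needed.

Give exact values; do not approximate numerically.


Answer: -3*log(z - 5) - 5*log(z - 4).


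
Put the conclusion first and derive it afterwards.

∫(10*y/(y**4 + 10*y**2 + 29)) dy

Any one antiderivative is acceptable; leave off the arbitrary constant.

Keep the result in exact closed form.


The answer is 5*atan(y**2/2 + 5/2)/2.
Step 1. Substitute u = y**2 + 5, turning ∫(10*y/(y**4 + 10*y**2 + 29)) dy into ∫(5/(u**2 + 4)) du: now ∫(5/(u**2 + 4)) du.
Step 2. Evaluate the standard form: now 5*atan(u/2)/2.
Step 3. Substitute back u = y**2 + 5: now 5*atan(y**2/2 + 5/2)/2.
Answer: 5*atan(y**2/2 + 5/2)/2.


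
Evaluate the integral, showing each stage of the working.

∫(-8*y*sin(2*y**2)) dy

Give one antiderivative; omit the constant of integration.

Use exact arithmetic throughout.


Step 1. Substitute u = y**2, turning ∫(-8*y*sin(2*y**2)) dy into ∫(-4*sin(2*u)) du: now ∫(-4*sin(2*u)) du.
Step 2. Evaluate the standard form: now 2*cos(2*u).
Step 3. Substitute back u = y**2: now 2*cos(2*y**2).
Answer: 2*cos(2*y**2).


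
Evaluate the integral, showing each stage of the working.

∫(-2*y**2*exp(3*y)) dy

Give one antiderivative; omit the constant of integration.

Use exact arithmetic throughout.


Step 1. Integrate ∫(-2*y**2*exp(3*y)) dy by parts with u = y**2, dv = (-2*exp(3*y)) dy, so v = -2*exp(3*y)/3: now -2*y**2*exp(3*y)/3 + ∫(4*y*exp(3*y)/3) dy.
Step 2. Integrate ∫(4*y*exp(3*y)/3) dy by parts with u = y, dv = (4*exp(3*y)/3) dy, so v = 4*exp(3*y)/9: now -2*y**2*exp(3*y)/3 + 4*y*exp(3*y)/9 + ∫(-4*exp(3*y)/9) dy.
Step 3. Evaluate the standard form: now -2*y**2*exp(3*y)/3 + 4*y*exp(3*y)/9 - 4*exp(3*y)/27.
Answer: -2*y**2*exp(3*y)/3 + 4*y*exp(3*y)/9 - 4*exp(3*y)/27.


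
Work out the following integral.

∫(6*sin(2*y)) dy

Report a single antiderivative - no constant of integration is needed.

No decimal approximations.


Answer: -3*cos(2*y).


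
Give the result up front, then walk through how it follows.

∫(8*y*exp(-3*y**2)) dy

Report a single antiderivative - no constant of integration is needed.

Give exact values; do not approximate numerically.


The answer is -4*exp(-3*y**2)/3.
Step 1. Substitute u = y**2, turning ∫(8*y*exp(-3*y**2)) dy into ∫(4*exp(-3*u)) du: now ∫(4*exp(-3*u)) du.
Step 2. Evaluate the standard form: now -4*exp(-3*u)/3.
Step 3. Substitute back u = y**2: now -4*exp(-3*y**2)/3.
Answer: -4*exp(-3*y**2)/3.


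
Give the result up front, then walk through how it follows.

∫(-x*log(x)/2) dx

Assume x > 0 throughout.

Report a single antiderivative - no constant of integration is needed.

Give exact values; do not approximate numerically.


The answer is -x**2*log(x)/4 + x**2/8.
Step 1. Integrate ∫(-x*log(x)/2) dx by parts with u = log(x), dv = (-x/2) dx, so v = -x**2/4 [assuming x > 0]: now -x**2*log(x)/4 + ∫(x/4) dx.
Step 2. Evaluate the standard form: now -x**2*log(x)/4 + x**2/8.
Answer: -x**2*log(x)/4 + x**2/8.


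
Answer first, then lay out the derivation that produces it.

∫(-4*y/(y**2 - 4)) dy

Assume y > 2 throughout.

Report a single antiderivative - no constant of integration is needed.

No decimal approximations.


The answer is -2*log(y - 2) - 2*log(y + 2).
Step 1. Decompose ∫(-4*y/(y**2 - 4)) dy by partial fractions, -4*y/(y**2 - 4) = -2/(y + 2) - 2/(y - 2): now ∫(-2/(y - 2)) dy + ∫(-2/(y + 2)) dy.
Step 2. Evaluate the standard form [assuming y > -2]: now -2*log(y + 2) + ∫(-2/(y - 2)) dy.
Step 3. Evaluate the standard form [assuming y > 2]: now -2*log(y - 2) - 2*log(y + 2).
Answer: -2*log(y - 2) - 2*log(y + 2).


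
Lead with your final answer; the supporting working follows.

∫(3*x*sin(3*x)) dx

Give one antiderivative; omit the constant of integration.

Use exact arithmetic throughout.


The answer is -x*cos(3*x) + sin(3*x)/3.
Step 1. Integrate ∫(3*x*sin(3*x)) dx by parts with u = x, dv = (3*sin(3*x)) dx, so v = -cos(3*x): now -x*cos(3*x) + ∫(cos(3*x)) dx.
Step 2. Evaluate the standard form: now -x*cos(3*x) + sin(3*x)/3.
Answer: -x*cos(3*x) + sin(3*x)/3.


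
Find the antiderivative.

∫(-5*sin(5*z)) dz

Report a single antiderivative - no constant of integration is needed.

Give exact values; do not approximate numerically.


Answer: cos(5*z).


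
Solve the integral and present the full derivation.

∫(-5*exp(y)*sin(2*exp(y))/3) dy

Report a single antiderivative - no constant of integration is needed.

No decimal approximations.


Step 1. Substitute u = exp(y), turning ∫(-5*exp(y)*sin(2*exp(y))/3) dy into ∫(-5*sin(2*u)/3) du: now ∫(-5*sin(2*u)/3) du.
Step 2. Evaluate the standard form: now 5*cos(2*u)/6.
Step 3. Substitute back u = exp(y): now 5*cos(2*exp(y))/6.
Answer: 5*cos(2*exp(y))/6.


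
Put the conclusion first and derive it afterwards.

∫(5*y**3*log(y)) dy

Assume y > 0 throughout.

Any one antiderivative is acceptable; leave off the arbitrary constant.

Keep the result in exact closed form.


The answer is 5*y**4*log(y)/4 - 5*y**4/16.
Step 1. Integrate ∫(5*y**3*log(y)) dy by parts with u = log(y), dv = (5*y**3) dy, so v = 5*y**4/4 [assuming y > 0]: now 5*y**4*log(y)/4 + ∫(-5*y**3/4) dy.
Step 2. Evaluate the standard form: now 5*y**4*log(y)/4 - 5*y**4/16.
Answer: 5*y**4*log(y)/4 - 5*y**4/16.
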